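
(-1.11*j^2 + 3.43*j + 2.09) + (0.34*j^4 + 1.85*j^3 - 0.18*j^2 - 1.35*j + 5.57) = 0.34*j^4 + 1.85*j^3 - 1.29*j^2 + 2.08*j + 7.66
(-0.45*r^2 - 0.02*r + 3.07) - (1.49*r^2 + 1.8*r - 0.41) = -1.94*r^2 - 1.82*r + 3.48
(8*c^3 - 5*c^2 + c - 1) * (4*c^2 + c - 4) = 32*c^5 - 12*c^4 - 33*c^3 + 17*c^2 - 5*c + 4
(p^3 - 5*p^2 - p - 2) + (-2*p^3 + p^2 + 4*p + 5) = -p^3 - 4*p^2 + 3*p + 3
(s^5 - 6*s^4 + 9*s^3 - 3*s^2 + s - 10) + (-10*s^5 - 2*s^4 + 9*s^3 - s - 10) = -9*s^5 - 8*s^4 + 18*s^3 - 3*s^2 - 20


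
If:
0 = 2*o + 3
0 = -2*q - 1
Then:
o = -3/2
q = -1/2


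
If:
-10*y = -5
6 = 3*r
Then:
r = 2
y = 1/2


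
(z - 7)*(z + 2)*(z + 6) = z^3 + z^2 - 44*z - 84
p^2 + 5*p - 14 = (p - 2)*(p + 7)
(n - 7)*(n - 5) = n^2 - 12*n + 35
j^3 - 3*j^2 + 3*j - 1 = (j - 1)^3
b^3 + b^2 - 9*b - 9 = (b - 3)*(b + 1)*(b + 3)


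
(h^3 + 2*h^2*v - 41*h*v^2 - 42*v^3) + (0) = h^3 + 2*h^2*v - 41*h*v^2 - 42*v^3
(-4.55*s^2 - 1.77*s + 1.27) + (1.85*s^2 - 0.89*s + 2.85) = -2.7*s^2 - 2.66*s + 4.12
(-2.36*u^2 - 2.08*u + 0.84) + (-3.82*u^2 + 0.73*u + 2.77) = -6.18*u^2 - 1.35*u + 3.61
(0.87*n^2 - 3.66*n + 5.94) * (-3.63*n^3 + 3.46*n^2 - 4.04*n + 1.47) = -3.1581*n^5 + 16.296*n^4 - 37.7406*n^3 + 36.6177*n^2 - 29.3778*n + 8.7318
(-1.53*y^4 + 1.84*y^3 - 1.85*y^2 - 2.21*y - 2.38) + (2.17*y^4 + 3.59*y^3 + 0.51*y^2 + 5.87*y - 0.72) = 0.64*y^4 + 5.43*y^3 - 1.34*y^2 + 3.66*y - 3.1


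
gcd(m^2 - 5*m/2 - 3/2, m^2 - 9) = m - 3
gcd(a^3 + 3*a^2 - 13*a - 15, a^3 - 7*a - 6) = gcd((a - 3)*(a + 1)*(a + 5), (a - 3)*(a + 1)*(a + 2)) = a^2 - 2*a - 3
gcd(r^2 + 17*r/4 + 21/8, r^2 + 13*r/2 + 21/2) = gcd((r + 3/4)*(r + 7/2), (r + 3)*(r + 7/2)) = r + 7/2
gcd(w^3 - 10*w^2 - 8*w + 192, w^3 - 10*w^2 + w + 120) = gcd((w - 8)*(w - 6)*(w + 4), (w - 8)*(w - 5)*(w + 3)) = w - 8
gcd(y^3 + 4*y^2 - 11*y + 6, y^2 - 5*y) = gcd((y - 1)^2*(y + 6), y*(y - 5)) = 1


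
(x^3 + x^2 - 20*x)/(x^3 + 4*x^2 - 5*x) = (x - 4)/(x - 1)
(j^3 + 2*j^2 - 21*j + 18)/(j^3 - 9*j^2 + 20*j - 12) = (j^2 + 3*j - 18)/(j^2 - 8*j + 12)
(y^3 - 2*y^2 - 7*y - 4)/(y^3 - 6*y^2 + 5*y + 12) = (y + 1)/(y - 3)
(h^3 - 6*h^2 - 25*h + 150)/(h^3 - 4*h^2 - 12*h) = (h^2 - 25)/(h*(h + 2))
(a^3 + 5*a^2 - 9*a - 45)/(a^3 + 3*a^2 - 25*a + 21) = (a^2 + 8*a + 15)/(a^2 + 6*a - 7)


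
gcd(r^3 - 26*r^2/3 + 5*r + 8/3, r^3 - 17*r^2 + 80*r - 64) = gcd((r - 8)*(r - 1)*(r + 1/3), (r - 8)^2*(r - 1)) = r^2 - 9*r + 8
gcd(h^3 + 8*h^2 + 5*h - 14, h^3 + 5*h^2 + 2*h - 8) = h^2 + h - 2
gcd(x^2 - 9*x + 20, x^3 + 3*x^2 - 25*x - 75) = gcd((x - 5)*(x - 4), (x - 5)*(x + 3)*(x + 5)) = x - 5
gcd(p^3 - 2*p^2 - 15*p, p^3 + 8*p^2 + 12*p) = p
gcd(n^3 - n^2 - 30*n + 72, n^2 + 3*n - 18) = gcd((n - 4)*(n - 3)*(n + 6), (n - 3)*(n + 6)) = n^2 + 3*n - 18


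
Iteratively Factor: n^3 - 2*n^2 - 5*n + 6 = (n + 2)*(n^2 - 4*n + 3) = (n - 3)*(n + 2)*(n - 1)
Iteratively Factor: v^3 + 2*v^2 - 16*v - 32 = (v - 4)*(v^2 + 6*v + 8) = (v - 4)*(v + 2)*(v + 4)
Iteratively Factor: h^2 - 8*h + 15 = (h - 3)*(h - 5)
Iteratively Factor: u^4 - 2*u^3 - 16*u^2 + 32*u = (u - 4)*(u^3 + 2*u^2 - 8*u) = (u - 4)*(u - 2)*(u^2 + 4*u) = (u - 4)*(u - 2)*(u + 4)*(u)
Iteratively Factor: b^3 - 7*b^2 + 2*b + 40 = (b + 2)*(b^2 - 9*b + 20) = (b - 4)*(b + 2)*(b - 5)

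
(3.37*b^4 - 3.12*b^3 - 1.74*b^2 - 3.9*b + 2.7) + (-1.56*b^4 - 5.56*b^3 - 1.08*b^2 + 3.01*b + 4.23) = 1.81*b^4 - 8.68*b^3 - 2.82*b^2 - 0.89*b + 6.93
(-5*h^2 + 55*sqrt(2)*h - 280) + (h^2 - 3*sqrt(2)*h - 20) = -4*h^2 + 52*sqrt(2)*h - 300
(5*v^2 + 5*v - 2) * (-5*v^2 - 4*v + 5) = -25*v^4 - 45*v^3 + 15*v^2 + 33*v - 10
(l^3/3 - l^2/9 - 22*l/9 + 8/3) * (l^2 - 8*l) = l^5/3 - 25*l^4/9 - 14*l^3/9 + 200*l^2/9 - 64*l/3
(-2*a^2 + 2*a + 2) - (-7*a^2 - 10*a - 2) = 5*a^2 + 12*a + 4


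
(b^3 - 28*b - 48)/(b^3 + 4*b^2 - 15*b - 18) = (b^3 - 28*b - 48)/(b^3 + 4*b^2 - 15*b - 18)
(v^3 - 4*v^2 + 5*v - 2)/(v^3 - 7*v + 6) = (v - 1)/(v + 3)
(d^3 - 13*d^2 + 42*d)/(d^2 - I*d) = (d^2 - 13*d + 42)/(d - I)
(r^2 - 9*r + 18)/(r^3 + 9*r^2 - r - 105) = (r - 6)/(r^2 + 12*r + 35)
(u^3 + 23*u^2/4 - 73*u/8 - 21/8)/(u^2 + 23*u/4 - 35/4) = (8*u^2 - 10*u - 3)/(2*(4*u - 5))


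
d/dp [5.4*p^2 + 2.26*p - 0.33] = 10.8*p + 2.26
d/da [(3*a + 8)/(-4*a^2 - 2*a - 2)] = (6*a^2 + 32*a + 5)/(2*(4*a^4 + 4*a^3 + 5*a^2 + 2*a + 1))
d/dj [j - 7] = 1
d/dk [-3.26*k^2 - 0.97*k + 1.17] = -6.52*k - 0.97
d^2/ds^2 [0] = 0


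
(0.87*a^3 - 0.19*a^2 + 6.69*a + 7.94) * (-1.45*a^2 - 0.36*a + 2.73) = -1.2615*a^5 - 0.0377*a^4 - 7.257*a^3 - 14.4401*a^2 + 15.4053*a + 21.6762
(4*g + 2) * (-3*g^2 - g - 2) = -12*g^3 - 10*g^2 - 10*g - 4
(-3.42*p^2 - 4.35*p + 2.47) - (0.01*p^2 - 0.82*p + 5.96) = -3.43*p^2 - 3.53*p - 3.49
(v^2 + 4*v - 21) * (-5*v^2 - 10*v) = -5*v^4 - 30*v^3 + 65*v^2 + 210*v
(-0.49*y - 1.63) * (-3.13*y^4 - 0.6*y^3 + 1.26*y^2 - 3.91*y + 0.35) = 1.5337*y^5 + 5.3959*y^4 + 0.3606*y^3 - 0.1379*y^2 + 6.2018*y - 0.5705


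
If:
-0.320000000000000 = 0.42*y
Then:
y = -0.76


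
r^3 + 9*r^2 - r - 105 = (r - 3)*(r + 5)*(r + 7)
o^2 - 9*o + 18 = (o - 6)*(o - 3)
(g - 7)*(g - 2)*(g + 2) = g^3 - 7*g^2 - 4*g + 28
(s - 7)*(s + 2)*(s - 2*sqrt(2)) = s^3 - 5*s^2 - 2*sqrt(2)*s^2 - 14*s + 10*sqrt(2)*s + 28*sqrt(2)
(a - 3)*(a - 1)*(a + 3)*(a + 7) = a^4 + 6*a^3 - 16*a^2 - 54*a + 63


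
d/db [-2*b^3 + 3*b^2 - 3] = 6*b*(1 - b)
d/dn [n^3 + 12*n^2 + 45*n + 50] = 3*n^2 + 24*n + 45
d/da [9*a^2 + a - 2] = 18*a + 1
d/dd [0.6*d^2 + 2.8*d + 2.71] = 1.2*d + 2.8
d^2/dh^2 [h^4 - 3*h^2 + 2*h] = 12*h^2 - 6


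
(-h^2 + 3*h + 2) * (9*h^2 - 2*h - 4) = -9*h^4 + 29*h^3 + 16*h^2 - 16*h - 8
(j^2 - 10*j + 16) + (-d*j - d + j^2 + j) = -d*j - d + 2*j^2 - 9*j + 16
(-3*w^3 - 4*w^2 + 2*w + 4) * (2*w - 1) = -6*w^4 - 5*w^3 + 8*w^2 + 6*w - 4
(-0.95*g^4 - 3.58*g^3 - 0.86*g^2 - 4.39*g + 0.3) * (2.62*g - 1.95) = -2.489*g^5 - 7.5271*g^4 + 4.7278*g^3 - 9.8248*g^2 + 9.3465*g - 0.585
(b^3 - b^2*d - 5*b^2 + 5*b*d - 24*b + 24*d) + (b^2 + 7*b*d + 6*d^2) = b^3 - b^2*d - 4*b^2 + 12*b*d - 24*b + 6*d^2 + 24*d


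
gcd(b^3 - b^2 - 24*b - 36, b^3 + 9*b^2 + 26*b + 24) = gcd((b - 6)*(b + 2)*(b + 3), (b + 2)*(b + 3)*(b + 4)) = b^2 + 5*b + 6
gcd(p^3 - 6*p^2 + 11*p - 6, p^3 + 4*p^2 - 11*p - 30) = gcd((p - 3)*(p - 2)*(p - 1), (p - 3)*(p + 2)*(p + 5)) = p - 3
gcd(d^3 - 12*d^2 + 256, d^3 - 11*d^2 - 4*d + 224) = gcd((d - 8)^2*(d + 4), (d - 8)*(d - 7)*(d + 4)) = d^2 - 4*d - 32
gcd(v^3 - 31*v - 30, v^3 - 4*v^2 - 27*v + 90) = v^2 - v - 30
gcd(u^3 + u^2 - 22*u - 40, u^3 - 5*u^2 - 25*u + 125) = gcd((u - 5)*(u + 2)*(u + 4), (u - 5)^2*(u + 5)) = u - 5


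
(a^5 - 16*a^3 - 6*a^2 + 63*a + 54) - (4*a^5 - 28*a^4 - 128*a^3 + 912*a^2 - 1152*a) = -3*a^5 + 28*a^4 + 112*a^3 - 918*a^2 + 1215*a + 54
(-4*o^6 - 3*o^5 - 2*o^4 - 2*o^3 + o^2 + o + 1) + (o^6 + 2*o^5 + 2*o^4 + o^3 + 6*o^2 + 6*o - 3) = -3*o^6 - o^5 - o^3 + 7*o^2 + 7*o - 2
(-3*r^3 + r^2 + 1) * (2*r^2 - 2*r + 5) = -6*r^5 + 8*r^4 - 17*r^3 + 7*r^2 - 2*r + 5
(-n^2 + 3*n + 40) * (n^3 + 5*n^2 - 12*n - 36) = -n^5 - 2*n^4 + 67*n^3 + 200*n^2 - 588*n - 1440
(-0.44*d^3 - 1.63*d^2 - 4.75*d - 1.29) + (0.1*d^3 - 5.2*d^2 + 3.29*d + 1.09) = -0.34*d^3 - 6.83*d^2 - 1.46*d - 0.2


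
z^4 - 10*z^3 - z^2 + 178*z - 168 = (z - 7)*(z - 6)*(z - 1)*(z + 4)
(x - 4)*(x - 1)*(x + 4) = x^3 - x^2 - 16*x + 16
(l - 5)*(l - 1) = l^2 - 6*l + 5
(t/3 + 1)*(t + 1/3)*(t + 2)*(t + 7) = t^4/3 + 37*t^3/9 + 15*t^2 + 167*t/9 + 14/3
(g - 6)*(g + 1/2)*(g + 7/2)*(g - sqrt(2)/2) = g^4 - 2*g^3 - sqrt(2)*g^3/2 - 89*g^2/4 + sqrt(2)*g^2 - 21*g/2 + 89*sqrt(2)*g/8 + 21*sqrt(2)/4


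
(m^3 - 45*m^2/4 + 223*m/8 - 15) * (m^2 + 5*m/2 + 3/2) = m^5 - 35*m^4/4 + 5*m^3/4 + 605*m^2/16 + 69*m/16 - 45/2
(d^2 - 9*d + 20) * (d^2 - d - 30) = d^4 - 10*d^3 - d^2 + 250*d - 600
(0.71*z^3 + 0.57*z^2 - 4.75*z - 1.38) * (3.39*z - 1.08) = 2.4069*z^4 + 1.1655*z^3 - 16.7181*z^2 + 0.451800000000001*z + 1.4904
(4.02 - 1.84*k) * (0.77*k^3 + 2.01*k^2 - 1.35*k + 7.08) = -1.4168*k^4 - 0.603*k^3 + 10.5642*k^2 - 18.4542*k + 28.4616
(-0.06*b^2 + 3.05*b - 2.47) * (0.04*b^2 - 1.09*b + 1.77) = -0.0024*b^4 + 0.1874*b^3 - 3.5295*b^2 + 8.0908*b - 4.3719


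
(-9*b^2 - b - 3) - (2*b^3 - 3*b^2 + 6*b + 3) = -2*b^3 - 6*b^2 - 7*b - 6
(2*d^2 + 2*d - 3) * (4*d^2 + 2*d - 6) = 8*d^4 + 12*d^3 - 20*d^2 - 18*d + 18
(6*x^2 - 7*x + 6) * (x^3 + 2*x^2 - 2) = 6*x^5 + 5*x^4 - 8*x^3 + 14*x - 12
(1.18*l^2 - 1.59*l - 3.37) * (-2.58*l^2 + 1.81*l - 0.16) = -3.0444*l^4 + 6.238*l^3 + 5.6279*l^2 - 5.8453*l + 0.5392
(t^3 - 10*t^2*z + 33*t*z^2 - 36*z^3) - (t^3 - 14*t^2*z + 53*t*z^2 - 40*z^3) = 4*t^2*z - 20*t*z^2 + 4*z^3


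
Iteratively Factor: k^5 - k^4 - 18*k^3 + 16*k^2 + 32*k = (k - 4)*(k^4 + 3*k^3 - 6*k^2 - 8*k) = (k - 4)*(k - 2)*(k^3 + 5*k^2 + 4*k) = (k - 4)*(k - 2)*(k + 4)*(k^2 + k) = (k - 4)*(k - 2)*(k + 1)*(k + 4)*(k)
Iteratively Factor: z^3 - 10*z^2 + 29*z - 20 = (z - 4)*(z^2 - 6*z + 5) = (z - 5)*(z - 4)*(z - 1)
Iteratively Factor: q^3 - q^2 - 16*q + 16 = (q - 4)*(q^2 + 3*q - 4) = (q - 4)*(q - 1)*(q + 4)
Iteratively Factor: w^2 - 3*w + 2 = (w - 2)*(w - 1)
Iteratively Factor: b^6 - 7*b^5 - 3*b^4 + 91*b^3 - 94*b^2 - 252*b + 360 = (b + 2)*(b^5 - 9*b^4 + 15*b^3 + 61*b^2 - 216*b + 180) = (b - 3)*(b + 2)*(b^4 - 6*b^3 - 3*b^2 + 52*b - 60) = (b - 3)*(b + 2)*(b + 3)*(b^3 - 9*b^2 + 24*b - 20) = (b - 3)*(b - 2)*(b + 2)*(b + 3)*(b^2 - 7*b + 10) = (b - 3)*(b - 2)^2*(b + 2)*(b + 3)*(b - 5)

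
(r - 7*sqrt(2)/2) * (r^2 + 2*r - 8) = r^3 - 7*sqrt(2)*r^2/2 + 2*r^2 - 7*sqrt(2)*r - 8*r + 28*sqrt(2)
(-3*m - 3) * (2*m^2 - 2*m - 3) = -6*m^3 + 15*m + 9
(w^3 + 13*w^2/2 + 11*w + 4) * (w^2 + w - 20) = w^5 + 15*w^4/2 - 5*w^3/2 - 115*w^2 - 216*w - 80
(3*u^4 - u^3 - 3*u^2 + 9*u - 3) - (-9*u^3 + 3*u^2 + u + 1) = 3*u^4 + 8*u^3 - 6*u^2 + 8*u - 4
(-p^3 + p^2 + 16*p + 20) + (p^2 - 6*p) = -p^3 + 2*p^2 + 10*p + 20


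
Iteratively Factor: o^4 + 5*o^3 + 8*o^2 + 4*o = (o + 2)*(o^3 + 3*o^2 + 2*o) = (o + 2)^2*(o^2 + o) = o*(o + 2)^2*(o + 1)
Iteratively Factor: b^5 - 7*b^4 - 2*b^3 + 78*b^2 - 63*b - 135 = (b + 1)*(b^4 - 8*b^3 + 6*b^2 + 72*b - 135) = (b - 3)*(b + 1)*(b^3 - 5*b^2 - 9*b + 45) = (b - 3)*(b + 1)*(b + 3)*(b^2 - 8*b + 15) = (b - 5)*(b - 3)*(b + 1)*(b + 3)*(b - 3)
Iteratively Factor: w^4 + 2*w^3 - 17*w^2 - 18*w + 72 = (w + 3)*(w^3 - w^2 - 14*w + 24) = (w - 2)*(w + 3)*(w^2 + w - 12) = (w - 2)*(w + 3)*(w + 4)*(w - 3)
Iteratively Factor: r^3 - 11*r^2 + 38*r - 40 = (r - 2)*(r^2 - 9*r + 20) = (r - 4)*(r - 2)*(r - 5)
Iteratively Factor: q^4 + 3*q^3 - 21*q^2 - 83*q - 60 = (q + 3)*(q^3 - 21*q - 20) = (q - 5)*(q + 3)*(q^2 + 5*q + 4) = (q - 5)*(q + 3)*(q + 4)*(q + 1)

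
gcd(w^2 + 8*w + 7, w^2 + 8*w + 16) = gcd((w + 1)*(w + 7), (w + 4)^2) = 1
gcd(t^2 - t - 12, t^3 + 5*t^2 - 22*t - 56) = t - 4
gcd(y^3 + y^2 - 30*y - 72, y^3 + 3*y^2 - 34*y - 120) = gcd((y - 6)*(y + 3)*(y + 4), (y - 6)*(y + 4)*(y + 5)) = y^2 - 2*y - 24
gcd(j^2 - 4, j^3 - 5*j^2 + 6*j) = j - 2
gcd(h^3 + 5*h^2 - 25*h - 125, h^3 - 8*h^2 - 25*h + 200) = h^2 - 25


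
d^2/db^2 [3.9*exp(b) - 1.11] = 3.9*exp(b)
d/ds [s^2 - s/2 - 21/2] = 2*s - 1/2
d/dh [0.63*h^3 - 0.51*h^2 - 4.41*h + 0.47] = 1.89*h^2 - 1.02*h - 4.41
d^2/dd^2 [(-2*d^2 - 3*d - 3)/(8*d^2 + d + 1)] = 44*(-8*d^3 - 24*d^2 + 1)/(512*d^6 + 192*d^5 + 216*d^4 + 49*d^3 + 27*d^2 + 3*d + 1)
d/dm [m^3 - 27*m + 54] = 3*m^2 - 27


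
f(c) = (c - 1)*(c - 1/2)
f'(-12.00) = -25.50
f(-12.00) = 162.50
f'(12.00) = 22.50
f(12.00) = 126.50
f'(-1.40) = -4.30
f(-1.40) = 4.56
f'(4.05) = 6.60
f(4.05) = 10.83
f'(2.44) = 3.38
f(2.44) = 2.79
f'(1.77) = 2.04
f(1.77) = 0.98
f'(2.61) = 3.72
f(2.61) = 3.40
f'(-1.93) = -5.36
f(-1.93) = 7.12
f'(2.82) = 4.14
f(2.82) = 4.22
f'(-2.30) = -6.10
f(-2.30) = 9.24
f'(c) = 2*c - 3/2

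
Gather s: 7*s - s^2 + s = -s^2 + 8*s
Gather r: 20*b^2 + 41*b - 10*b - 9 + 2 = 20*b^2 + 31*b - 7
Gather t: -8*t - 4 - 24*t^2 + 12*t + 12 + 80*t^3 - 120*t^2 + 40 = 80*t^3 - 144*t^2 + 4*t + 48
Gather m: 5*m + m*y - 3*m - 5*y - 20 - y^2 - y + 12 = m*(y + 2) - y^2 - 6*y - 8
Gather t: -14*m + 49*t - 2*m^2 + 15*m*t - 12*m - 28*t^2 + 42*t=-2*m^2 - 26*m - 28*t^2 + t*(15*m + 91)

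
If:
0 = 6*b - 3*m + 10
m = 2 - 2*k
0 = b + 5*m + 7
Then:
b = -71/33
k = 49/33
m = -32/33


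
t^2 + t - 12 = (t - 3)*(t + 4)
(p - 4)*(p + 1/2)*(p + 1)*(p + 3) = p^4 + p^3/2 - 13*p^2 - 37*p/2 - 6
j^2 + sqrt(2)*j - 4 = (j - sqrt(2))*(j + 2*sqrt(2))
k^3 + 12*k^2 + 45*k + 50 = (k + 2)*(k + 5)^2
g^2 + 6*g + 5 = (g + 1)*(g + 5)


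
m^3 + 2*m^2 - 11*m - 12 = (m - 3)*(m + 1)*(m + 4)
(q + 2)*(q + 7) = q^2 + 9*q + 14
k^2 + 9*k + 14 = (k + 2)*(k + 7)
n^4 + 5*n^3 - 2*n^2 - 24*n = n*(n - 2)*(n + 3)*(n + 4)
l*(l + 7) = l^2 + 7*l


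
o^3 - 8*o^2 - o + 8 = (o - 8)*(o - 1)*(o + 1)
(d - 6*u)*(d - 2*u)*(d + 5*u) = d^3 - 3*d^2*u - 28*d*u^2 + 60*u^3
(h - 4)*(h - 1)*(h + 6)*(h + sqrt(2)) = h^4 + h^3 + sqrt(2)*h^3 - 26*h^2 + sqrt(2)*h^2 - 26*sqrt(2)*h + 24*h + 24*sqrt(2)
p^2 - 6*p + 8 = (p - 4)*(p - 2)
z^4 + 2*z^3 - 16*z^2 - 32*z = z*(z - 4)*(z + 2)*(z + 4)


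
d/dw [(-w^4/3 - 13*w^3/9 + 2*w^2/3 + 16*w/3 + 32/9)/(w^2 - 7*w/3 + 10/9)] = 6*(-9*w^5 + 12*w^4 + 71*w^3 - 158*w^2 - 76*w + 192)/(81*w^4 - 378*w^3 + 621*w^2 - 420*w + 100)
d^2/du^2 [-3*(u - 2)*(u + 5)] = -6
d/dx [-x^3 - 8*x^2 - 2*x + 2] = -3*x^2 - 16*x - 2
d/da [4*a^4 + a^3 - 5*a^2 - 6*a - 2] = 16*a^3 + 3*a^2 - 10*a - 6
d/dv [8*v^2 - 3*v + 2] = 16*v - 3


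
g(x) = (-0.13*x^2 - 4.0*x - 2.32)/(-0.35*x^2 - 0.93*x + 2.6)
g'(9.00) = -0.12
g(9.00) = 1.43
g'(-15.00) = -0.07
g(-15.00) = -0.46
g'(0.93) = -7.70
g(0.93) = -4.30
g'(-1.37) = -1.14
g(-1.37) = 0.91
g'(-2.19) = -1.56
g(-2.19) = 1.97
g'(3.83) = -1.08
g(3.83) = 3.21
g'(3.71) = -1.20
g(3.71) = 3.34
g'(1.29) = -26.39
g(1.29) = -9.41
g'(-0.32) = -1.46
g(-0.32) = -0.37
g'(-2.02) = -1.41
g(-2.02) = 1.71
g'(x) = (-0.26*x - 4.0)/(-0.35*x^2 - 0.93*x + 2.6) + (0.7*x + 0.93)*(-0.13*x^2 - 4.0*x - 2.32)/(-0.35*x^2 - 0.93*x + 2.6)^2 = (-1.2791*x^2 - 2.3*x - 12.5576)/(0.1225*x^4 + 0.651*x^3 - 0.9551*x^2 - 4.836*x + 6.76)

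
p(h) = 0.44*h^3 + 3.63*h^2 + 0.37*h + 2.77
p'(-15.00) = 188.47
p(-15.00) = -671.03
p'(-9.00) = 41.95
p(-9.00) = -27.29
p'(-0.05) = 0.01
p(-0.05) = 2.76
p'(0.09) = 1.03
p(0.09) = 2.83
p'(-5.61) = 1.18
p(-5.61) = 37.25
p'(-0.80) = -4.59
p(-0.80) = 4.57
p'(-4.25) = -6.64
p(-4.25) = 32.99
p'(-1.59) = -7.84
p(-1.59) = 9.59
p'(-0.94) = -5.29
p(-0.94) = 5.26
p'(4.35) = 56.93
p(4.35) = 109.29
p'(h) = 1.32*h^2 + 7.26*h + 0.37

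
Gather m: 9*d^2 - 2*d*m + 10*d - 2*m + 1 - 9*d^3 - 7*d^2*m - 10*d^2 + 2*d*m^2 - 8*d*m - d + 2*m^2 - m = -9*d^3 - d^2 + 9*d + m^2*(2*d + 2) + m*(-7*d^2 - 10*d - 3) + 1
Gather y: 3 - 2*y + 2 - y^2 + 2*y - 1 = 4 - y^2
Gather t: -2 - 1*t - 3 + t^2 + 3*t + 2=t^2 + 2*t - 3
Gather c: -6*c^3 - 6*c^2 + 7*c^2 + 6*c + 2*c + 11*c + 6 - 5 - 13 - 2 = -6*c^3 + c^2 + 19*c - 14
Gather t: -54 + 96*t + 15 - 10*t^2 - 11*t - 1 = -10*t^2 + 85*t - 40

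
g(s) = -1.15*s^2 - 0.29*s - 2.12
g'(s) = -2.3*s - 0.29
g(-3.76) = -17.29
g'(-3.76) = 8.36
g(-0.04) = -2.11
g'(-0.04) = -0.20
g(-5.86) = -39.91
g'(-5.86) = 13.19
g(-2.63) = -9.31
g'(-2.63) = 5.76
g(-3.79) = -17.54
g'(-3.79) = 8.43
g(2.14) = -8.01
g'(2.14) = -5.21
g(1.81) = -6.41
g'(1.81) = -4.45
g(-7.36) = -62.28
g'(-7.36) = 16.64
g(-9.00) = -92.66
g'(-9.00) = 20.41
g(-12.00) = -164.24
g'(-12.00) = 27.31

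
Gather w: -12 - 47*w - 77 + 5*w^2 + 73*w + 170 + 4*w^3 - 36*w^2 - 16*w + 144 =4*w^3 - 31*w^2 + 10*w + 225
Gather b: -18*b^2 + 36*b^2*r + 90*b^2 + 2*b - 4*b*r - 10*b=b^2*(36*r + 72) + b*(-4*r - 8)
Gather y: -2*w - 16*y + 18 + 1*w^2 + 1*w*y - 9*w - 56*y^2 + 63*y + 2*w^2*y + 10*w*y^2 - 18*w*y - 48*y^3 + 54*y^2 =w^2 - 11*w - 48*y^3 + y^2*(10*w - 2) + y*(2*w^2 - 17*w + 47) + 18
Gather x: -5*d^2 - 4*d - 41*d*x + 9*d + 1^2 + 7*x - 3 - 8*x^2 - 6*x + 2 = -5*d^2 + 5*d - 8*x^2 + x*(1 - 41*d)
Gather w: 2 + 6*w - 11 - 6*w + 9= 0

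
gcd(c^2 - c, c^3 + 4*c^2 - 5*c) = c^2 - c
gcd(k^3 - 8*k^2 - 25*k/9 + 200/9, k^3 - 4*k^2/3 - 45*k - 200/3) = k^2 - 19*k/3 - 40/3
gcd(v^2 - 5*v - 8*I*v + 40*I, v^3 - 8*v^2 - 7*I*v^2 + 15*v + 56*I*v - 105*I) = v - 5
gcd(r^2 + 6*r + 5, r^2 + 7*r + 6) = r + 1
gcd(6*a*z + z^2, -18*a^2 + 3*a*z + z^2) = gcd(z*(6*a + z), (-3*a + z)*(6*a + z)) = 6*a + z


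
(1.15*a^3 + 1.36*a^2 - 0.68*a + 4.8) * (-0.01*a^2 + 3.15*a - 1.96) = -0.0115*a^5 + 3.6089*a^4 + 2.0368*a^3 - 4.8556*a^2 + 16.4528*a - 9.408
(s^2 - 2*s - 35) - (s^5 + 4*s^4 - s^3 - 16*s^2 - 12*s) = -s^5 - 4*s^4 + s^3 + 17*s^2 + 10*s - 35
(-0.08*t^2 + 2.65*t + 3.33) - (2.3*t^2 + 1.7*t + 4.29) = -2.38*t^2 + 0.95*t - 0.96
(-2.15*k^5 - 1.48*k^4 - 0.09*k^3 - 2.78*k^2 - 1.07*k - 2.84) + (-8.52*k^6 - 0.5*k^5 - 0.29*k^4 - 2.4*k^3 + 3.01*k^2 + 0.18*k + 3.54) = -8.52*k^6 - 2.65*k^5 - 1.77*k^4 - 2.49*k^3 + 0.23*k^2 - 0.89*k + 0.7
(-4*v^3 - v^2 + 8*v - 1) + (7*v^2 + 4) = -4*v^3 + 6*v^2 + 8*v + 3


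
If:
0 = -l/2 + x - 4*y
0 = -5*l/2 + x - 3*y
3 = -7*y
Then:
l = -3/14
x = -51/28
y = -3/7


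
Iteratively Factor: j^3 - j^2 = (j)*(j^2 - j) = j*(j - 1)*(j)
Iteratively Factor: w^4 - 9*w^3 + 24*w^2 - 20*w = (w - 2)*(w^3 - 7*w^2 + 10*w) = (w - 5)*(w - 2)*(w^2 - 2*w) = w*(w - 5)*(w - 2)*(w - 2)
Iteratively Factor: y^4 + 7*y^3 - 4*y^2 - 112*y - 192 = (y + 3)*(y^3 + 4*y^2 - 16*y - 64) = (y - 4)*(y + 3)*(y^2 + 8*y + 16) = (y - 4)*(y + 3)*(y + 4)*(y + 4)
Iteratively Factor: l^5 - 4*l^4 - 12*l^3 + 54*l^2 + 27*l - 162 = (l + 3)*(l^4 - 7*l^3 + 9*l^2 + 27*l - 54) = (l - 3)*(l + 3)*(l^3 - 4*l^2 - 3*l + 18) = (l - 3)^2*(l + 3)*(l^2 - l - 6) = (l - 3)^2*(l + 2)*(l + 3)*(l - 3)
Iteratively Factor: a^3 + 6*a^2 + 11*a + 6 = (a + 3)*(a^2 + 3*a + 2) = (a + 1)*(a + 3)*(a + 2)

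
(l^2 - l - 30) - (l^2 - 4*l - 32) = 3*l + 2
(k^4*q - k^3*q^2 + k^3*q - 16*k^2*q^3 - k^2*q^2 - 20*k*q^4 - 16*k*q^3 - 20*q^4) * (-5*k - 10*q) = -5*k^5*q - 5*k^4*q^2 - 5*k^4*q + 90*k^3*q^3 - 5*k^3*q^2 + 260*k^2*q^4 + 90*k^2*q^3 + 200*k*q^5 + 260*k*q^4 + 200*q^5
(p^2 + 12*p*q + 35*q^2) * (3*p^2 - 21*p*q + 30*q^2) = 3*p^4 + 15*p^3*q - 117*p^2*q^2 - 375*p*q^3 + 1050*q^4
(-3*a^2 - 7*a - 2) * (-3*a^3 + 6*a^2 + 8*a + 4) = 9*a^5 + 3*a^4 - 60*a^3 - 80*a^2 - 44*a - 8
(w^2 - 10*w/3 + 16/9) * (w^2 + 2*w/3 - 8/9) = w^4 - 8*w^3/3 - 4*w^2/3 + 112*w/27 - 128/81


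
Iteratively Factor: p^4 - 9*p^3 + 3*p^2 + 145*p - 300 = (p - 5)*(p^3 - 4*p^2 - 17*p + 60) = (p - 5)*(p + 4)*(p^2 - 8*p + 15) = (p - 5)*(p - 3)*(p + 4)*(p - 5)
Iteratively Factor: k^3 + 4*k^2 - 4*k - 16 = (k + 2)*(k^2 + 2*k - 8) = (k + 2)*(k + 4)*(k - 2)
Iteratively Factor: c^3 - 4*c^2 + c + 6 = (c - 2)*(c^2 - 2*c - 3) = (c - 3)*(c - 2)*(c + 1)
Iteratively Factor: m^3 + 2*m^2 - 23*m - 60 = (m + 3)*(m^2 - m - 20) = (m + 3)*(m + 4)*(m - 5)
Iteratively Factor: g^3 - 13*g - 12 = (g + 3)*(g^2 - 3*g - 4) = (g - 4)*(g + 3)*(g + 1)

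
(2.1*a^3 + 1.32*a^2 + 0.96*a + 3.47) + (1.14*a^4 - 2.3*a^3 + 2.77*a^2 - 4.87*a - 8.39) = 1.14*a^4 - 0.2*a^3 + 4.09*a^2 - 3.91*a - 4.92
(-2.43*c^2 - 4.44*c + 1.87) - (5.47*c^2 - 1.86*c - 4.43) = -7.9*c^2 - 2.58*c + 6.3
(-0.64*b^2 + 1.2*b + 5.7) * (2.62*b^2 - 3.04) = -1.6768*b^4 + 3.144*b^3 + 16.8796*b^2 - 3.648*b - 17.328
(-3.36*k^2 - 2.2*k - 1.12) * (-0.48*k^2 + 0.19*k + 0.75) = 1.6128*k^4 + 0.4176*k^3 - 2.4004*k^2 - 1.8628*k - 0.84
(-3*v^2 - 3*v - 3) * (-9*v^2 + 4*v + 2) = 27*v^4 + 15*v^3 + 9*v^2 - 18*v - 6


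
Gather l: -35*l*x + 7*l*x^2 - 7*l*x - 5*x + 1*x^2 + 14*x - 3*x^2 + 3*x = l*(7*x^2 - 42*x) - 2*x^2 + 12*x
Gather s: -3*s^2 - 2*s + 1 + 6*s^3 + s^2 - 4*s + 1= 6*s^3 - 2*s^2 - 6*s + 2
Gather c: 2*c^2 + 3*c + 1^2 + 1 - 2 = 2*c^2 + 3*c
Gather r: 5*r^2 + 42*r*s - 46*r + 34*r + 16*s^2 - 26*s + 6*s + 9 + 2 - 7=5*r^2 + r*(42*s - 12) + 16*s^2 - 20*s + 4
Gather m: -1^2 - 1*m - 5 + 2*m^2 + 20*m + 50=2*m^2 + 19*m + 44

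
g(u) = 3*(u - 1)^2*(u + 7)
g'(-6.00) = 105.00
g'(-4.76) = 22.12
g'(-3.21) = -42.56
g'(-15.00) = 1536.00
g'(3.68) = 193.28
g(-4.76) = 222.95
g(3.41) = 181.39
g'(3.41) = 167.95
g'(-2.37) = -59.55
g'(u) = 3*(u - 1)^2 + 3*(u + 7)*(2*u - 2) = 3*(u - 1)*(3*u + 13)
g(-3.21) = 201.52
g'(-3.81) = -22.66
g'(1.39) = 20.09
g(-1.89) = 128.04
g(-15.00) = -6144.00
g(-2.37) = 157.75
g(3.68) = 230.12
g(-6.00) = 147.00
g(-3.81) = 221.41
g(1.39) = 3.83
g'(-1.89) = -63.55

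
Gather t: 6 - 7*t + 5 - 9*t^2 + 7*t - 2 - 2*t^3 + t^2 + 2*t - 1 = -2*t^3 - 8*t^2 + 2*t + 8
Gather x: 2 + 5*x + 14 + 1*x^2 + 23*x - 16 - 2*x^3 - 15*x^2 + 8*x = -2*x^3 - 14*x^2 + 36*x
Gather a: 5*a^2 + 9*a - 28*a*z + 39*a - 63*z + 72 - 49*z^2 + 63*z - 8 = 5*a^2 + a*(48 - 28*z) - 49*z^2 + 64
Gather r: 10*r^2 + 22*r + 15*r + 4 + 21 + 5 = 10*r^2 + 37*r + 30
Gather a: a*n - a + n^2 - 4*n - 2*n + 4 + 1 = a*(n - 1) + n^2 - 6*n + 5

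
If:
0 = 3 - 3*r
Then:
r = 1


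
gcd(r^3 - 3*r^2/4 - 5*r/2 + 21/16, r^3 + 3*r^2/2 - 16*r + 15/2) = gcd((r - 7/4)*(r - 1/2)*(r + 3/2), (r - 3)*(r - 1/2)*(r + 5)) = r - 1/2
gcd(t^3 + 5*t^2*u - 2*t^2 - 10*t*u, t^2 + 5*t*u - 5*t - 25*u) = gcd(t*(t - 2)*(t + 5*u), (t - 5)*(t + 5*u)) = t + 5*u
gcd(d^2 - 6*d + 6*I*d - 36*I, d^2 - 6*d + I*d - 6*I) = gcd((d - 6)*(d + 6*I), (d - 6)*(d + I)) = d - 6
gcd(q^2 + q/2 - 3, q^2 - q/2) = 1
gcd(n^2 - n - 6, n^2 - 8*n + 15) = n - 3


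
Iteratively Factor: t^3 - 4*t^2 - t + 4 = (t - 4)*(t^2 - 1) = (t - 4)*(t - 1)*(t + 1)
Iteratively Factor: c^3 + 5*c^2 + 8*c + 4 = (c + 2)*(c^2 + 3*c + 2) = (c + 1)*(c + 2)*(c + 2)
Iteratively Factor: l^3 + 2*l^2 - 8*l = (l + 4)*(l^2 - 2*l) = (l - 2)*(l + 4)*(l)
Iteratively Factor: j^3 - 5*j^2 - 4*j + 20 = (j - 5)*(j^2 - 4) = (j - 5)*(j + 2)*(j - 2)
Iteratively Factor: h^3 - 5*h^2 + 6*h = (h - 3)*(h^2 - 2*h) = h*(h - 3)*(h - 2)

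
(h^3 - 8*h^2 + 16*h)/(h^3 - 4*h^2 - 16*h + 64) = h/(h + 4)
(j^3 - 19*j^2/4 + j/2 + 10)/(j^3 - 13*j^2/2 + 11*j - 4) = (4*j + 5)/(2*(2*j - 1))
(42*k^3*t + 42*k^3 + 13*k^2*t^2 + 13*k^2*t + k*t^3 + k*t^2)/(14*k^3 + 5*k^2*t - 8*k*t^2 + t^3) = k*(42*k^2*t + 42*k^2 + 13*k*t^2 + 13*k*t + t^3 + t^2)/(14*k^3 + 5*k^2*t - 8*k*t^2 + t^3)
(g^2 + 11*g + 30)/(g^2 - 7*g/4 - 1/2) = 4*(g^2 + 11*g + 30)/(4*g^2 - 7*g - 2)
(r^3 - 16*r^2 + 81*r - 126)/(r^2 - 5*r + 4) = (r^3 - 16*r^2 + 81*r - 126)/(r^2 - 5*r + 4)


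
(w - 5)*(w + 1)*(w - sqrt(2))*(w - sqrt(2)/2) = w^4 - 4*w^3 - 3*sqrt(2)*w^3/2 - 4*w^2 + 6*sqrt(2)*w^2 - 4*w + 15*sqrt(2)*w/2 - 5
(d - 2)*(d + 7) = d^2 + 5*d - 14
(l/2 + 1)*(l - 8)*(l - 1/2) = l^3/2 - 13*l^2/4 - 13*l/2 + 4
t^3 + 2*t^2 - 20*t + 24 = (t - 2)^2*(t + 6)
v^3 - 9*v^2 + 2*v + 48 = (v - 8)*(v - 3)*(v + 2)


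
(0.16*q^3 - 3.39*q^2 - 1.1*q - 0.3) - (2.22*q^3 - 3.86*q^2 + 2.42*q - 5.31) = -2.06*q^3 + 0.47*q^2 - 3.52*q + 5.01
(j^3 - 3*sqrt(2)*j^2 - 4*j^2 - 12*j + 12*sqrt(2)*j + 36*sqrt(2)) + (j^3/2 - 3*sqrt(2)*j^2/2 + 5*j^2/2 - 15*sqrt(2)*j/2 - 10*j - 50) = 3*j^3/2 - 9*sqrt(2)*j^2/2 - 3*j^2/2 - 22*j + 9*sqrt(2)*j/2 - 50 + 36*sqrt(2)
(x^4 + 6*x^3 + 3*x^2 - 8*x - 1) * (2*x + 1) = 2*x^5 + 13*x^4 + 12*x^3 - 13*x^2 - 10*x - 1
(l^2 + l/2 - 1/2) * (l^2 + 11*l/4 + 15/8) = l^4 + 13*l^3/4 + 11*l^2/4 - 7*l/16 - 15/16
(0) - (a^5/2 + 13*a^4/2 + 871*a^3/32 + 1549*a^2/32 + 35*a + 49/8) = -a^5/2 - 13*a^4/2 - 871*a^3/32 - 1549*a^2/32 - 35*a - 49/8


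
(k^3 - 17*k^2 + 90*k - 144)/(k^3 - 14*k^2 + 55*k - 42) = (k^2 - 11*k + 24)/(k^2 - 8*k + 7)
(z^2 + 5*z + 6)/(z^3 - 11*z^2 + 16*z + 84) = (z + 3)/(z^2 - 13*z + 42)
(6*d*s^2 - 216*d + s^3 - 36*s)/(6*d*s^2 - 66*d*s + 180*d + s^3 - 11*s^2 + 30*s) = (s + 6)/(s - 5)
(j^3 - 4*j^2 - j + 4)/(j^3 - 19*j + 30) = (j^3 - 4*j^2 - j + 4)/(j^3 - 19*j + 30)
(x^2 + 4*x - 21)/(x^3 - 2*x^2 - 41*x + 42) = (x^2 + 4*x - 21)/(x^3 - 2*x^2 - 41*x + 42)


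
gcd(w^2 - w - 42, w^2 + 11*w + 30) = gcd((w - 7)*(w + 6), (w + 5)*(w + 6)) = w + 6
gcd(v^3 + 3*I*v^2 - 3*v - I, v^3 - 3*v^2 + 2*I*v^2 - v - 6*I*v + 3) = v^2 + 2*I*v - 1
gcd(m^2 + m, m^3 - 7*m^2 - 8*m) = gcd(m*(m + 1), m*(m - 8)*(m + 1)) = m^2 + m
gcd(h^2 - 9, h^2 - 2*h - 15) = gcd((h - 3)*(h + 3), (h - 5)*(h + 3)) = h + 3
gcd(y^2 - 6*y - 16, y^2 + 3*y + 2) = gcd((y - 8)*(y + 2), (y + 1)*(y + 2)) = y + 2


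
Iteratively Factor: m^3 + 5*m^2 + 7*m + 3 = (m + 1)*(m^2 + 4*m + 3) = (m + 1)*(m + 3)*(m + 1)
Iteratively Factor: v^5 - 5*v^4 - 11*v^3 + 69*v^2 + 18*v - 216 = (v - 3)*(v^4 - 2*v^3 - 17*v^2 + 18*v + 72) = (v - 3)*(v + 2)*(v^3 - 4*v^2 - 9*v + 36) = (v - 3)^2*(v + 2)*(v^2 - v - 12) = (v - 3)^2*(v + 2)*(v + 3)*(v - 4)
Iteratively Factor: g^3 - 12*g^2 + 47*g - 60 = (g - 3)*(g^2 - 9*g + 20) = (g - 4)*(g - 3)*(g - 5)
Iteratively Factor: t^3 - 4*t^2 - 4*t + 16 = (t - 4)*(t^2 - 4) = (t - 4)*(t - 2)*(t + 2)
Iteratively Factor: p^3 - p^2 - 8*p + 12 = (p - 2)*(p^2 + p - 6) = (p - 2)^2*(p + 3)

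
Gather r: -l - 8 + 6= -l - 2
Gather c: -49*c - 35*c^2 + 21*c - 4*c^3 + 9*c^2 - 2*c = -4*c^3 - 26*c^2 - 30*c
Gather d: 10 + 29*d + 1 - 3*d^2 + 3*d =-3*d^2 + 32*d + 11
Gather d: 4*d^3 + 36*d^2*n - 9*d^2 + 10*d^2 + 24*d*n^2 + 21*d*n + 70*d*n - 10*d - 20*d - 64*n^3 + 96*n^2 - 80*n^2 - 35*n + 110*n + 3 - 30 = 4*d^3 + d^2*(36*n + 1) + d*(24*n^2 + 91*n - 30) - 64*n^3 + 16*n^2 + 75*n - 27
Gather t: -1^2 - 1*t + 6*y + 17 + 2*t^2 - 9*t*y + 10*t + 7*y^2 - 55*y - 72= 2*t^2 + t*(9 - 9*y) + 7*y^2 - 49*y - 56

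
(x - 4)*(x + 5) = x^2 + x - 20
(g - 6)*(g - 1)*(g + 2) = g^3 - 5*g^2 - 8*g + 12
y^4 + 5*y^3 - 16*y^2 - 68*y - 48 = (y - 4)*(y + 1)*(y + 2)*(y + 6)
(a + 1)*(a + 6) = a^2 + 7*a + 6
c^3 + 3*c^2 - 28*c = c*(c - 4)*(c + 7)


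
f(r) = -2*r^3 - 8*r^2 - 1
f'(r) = -6*r^2 - 16*r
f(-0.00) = -1.00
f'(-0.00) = 0.00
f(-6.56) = 219.33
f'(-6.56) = -153.24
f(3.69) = -210.42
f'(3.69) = -140.74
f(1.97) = -47.34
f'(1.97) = -54.81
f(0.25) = -1.53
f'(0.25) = -4.38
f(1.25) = -17.41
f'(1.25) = -29.38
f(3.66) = -206.22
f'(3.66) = -138.93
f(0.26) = -1.58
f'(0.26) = -4.57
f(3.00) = -127.00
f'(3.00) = -102.00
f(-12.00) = 2303.00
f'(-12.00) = -672.00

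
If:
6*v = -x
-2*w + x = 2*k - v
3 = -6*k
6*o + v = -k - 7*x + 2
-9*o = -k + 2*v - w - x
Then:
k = -1/2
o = 35/576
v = -5/96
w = 121/192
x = 5/16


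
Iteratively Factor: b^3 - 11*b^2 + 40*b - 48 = (b - 4)*(b^2 - 7*b + 12) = (b - 4)^2*(b - 3)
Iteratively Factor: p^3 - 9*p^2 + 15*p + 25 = (p - 5)*(p^2 - 4*p - 5) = (p - 5)*(p + 1)*(p - 5)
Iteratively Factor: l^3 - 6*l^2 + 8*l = (l)*(l^2 - 6*l + 8) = l*(l - 4)*(l - 2)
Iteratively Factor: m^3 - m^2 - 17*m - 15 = (m + 3)*(m^2 - 4*m - 5) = (m - 5)*(m + 3)*(m + 1)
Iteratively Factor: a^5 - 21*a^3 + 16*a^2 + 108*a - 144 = (a - 2)*(a^4 + 2*a^3 - 17*a^2 - 18*a + 72) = (a - 2)*(a + 4)*(a^3 - 2*a^2 - 9*a + 18) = (a - 2)*(a + 3)*(a + 4)*(a^2 - 5*a + 6) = (a - 3)*(a - 2)*(a + 3)*(a + 4)*(a - 2)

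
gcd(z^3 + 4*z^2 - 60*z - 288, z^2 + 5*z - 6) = z + 6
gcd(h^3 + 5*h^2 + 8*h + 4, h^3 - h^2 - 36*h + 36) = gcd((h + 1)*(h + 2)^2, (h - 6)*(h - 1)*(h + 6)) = 1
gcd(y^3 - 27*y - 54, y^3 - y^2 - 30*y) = y - 6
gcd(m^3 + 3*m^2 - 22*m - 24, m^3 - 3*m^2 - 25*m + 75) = 1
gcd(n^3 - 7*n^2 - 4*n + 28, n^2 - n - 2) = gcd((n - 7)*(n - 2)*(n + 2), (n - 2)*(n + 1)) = n - 2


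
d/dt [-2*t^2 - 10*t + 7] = -4*t - 10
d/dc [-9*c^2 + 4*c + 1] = 4 - 18*c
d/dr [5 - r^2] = -2*r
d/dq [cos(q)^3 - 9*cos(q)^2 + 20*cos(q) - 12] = (-3*cos(q)^2 + 18*cos(q) - 20)*sin(q)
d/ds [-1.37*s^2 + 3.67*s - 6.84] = 3.67 - 2.74*s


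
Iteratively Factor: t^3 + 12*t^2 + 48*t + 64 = (t + 4)*(t^2 + 8*t + 16) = (t + 4)^2*(t + 4)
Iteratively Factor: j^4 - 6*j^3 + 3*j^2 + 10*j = (j)*(j^3 - 6*j^2 + 3*j + 10) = j*(j - 2)*(j^2 - 4*j - 5) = j*(j - 5)*(j - 2)*(j + 1)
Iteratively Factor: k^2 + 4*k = (k + 4)*(k)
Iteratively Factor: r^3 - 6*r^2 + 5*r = (r - 1)*(r^2 - 5*r) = r*(r - 1)*(r - 5)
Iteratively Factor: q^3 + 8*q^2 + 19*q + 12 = (q + 4)*(q^2 + 4*q + 3) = (q + 3)*(q + 4)*(q + 1)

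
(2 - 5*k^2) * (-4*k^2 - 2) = 20*k^4 + 2*k^2 - 4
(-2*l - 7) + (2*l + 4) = -3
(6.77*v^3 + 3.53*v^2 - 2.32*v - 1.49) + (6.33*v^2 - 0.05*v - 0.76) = 6.77*v^3 + 9.86*v^2 - 2.37*v - 2.25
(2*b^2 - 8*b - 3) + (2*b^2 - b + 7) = 4*b^2 - 9*b + 4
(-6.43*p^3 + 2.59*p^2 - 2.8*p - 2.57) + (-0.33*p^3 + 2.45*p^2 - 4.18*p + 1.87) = -6.76*p^3 + 5.04*p^2 - 6.98*p - 0.7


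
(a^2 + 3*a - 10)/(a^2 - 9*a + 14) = (a + 5)/(a - 7)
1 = 1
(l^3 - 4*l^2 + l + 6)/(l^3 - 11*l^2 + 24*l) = (l^2 - l - 2)/(l*(l - 8))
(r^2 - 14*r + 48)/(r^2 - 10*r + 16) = (r - 6)/(r - 2)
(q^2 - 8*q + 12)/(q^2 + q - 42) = (q - 2)/(q + 7)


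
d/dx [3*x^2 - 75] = 6*x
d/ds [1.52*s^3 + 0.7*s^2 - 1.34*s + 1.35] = 4.56*s^2 + 1.4*s - 1.34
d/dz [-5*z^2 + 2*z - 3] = 2 - 10*z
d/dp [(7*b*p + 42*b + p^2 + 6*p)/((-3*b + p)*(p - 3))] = (-(3*b - p)*(p - 3)*(7*b + 2*p + 6) + (3*b - p)*(7*b*p + 42*b + p^2 + 6*p) - (p - 3)*(7*b*p + 42*b + p^2 + 6*p))/((3*b - p)^2*(p - 3)^2)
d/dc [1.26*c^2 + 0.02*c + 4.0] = 2.52*c + 0.02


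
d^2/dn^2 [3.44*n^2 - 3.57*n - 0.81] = 6.88000000000000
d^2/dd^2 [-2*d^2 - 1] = -4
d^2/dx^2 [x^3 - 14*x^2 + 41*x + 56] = 6*x - 28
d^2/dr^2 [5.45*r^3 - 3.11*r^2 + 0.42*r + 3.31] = 32.7*r - 6.22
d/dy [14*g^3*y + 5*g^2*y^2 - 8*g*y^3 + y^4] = 14*g^3 + 10*g^2*y - 24*g*y^2 + 4*y^3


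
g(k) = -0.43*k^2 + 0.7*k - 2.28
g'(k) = 0.7 - 0.86*k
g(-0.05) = -2.32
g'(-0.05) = 0.74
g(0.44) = -2.06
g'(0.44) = 0.32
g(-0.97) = -3.36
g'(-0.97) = 1.53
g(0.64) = -2.01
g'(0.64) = 0.15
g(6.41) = -15.46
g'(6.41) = -4.81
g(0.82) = -2.00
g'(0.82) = -0.01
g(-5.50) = -19.14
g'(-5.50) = 5.43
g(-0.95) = -3.33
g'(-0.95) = 1.52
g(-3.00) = -8.25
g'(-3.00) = 3.28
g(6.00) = -13.56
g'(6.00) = -4.46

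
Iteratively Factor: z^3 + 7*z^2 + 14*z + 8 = (z + 2)*(z^2 + 5*z + 4) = (z + 1)*(z + 2)*(z + 4)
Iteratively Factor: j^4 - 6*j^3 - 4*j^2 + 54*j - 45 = (j - 3)*(j^3 - 3*j^2 - 13*j + 15) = (j - 3)*(j + 3)*(j^2 - 6*j + 5) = (j - 5)*(j - 3)*(j + 3)*(j - 1)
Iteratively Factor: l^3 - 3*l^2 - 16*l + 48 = (l - 4)*(l^2 + l - 12) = (l - 4)*(l + 4)*(l - 3)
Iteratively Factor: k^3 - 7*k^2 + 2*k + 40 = (k - 4)*(k^2 - 3*k - 10) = (k - 5)*(k - 4)*(k + 2)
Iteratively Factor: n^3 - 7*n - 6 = (n + 2)*(n^2 - 2*n - 3) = (n - 3)*(n + 2)*(n + 1)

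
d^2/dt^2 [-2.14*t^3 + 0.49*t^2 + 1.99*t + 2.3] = 0.98 - 12.84*t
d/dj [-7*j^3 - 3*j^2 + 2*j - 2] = -21*j^2 - 6*j + 2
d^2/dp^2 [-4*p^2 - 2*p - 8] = -8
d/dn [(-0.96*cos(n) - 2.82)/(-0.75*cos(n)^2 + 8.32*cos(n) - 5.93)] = (0.72*cos(n)^2 + 4.23*cos(n) - 29.1552)*sin(n)/(0.5625*cos(n)^4 - 12.48*cos(n)^3 + 78.1174*cos(n)^2 - 98.6752*cos(n) + 35.1649)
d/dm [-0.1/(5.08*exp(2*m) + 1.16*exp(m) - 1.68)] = (1.016*exp(m) + 0.116)*exp(m)/(5.08*exp(2*m) + 1.16*exp(m) - 1.68)^2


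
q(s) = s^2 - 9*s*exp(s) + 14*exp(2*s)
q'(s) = -9*s*exp(s) + 2*s + 28*exp(2*s) - 9*exp(s)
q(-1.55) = 5.99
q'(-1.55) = -0.79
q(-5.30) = 28.33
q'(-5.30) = -10.41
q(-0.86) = 6.52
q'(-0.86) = 2.76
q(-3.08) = 10.79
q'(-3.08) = -5.24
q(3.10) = 6288.77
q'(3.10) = 12984.07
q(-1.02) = 6.17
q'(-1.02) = 1.67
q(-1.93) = 6.54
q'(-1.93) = -2.06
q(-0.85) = 6.55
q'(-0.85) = 2.84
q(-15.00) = 225.00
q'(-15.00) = -30.00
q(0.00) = 14.00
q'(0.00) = 19.00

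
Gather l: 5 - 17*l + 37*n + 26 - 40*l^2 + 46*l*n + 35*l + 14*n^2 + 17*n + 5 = -40*l^2 + l*(46*n + 18) + 14*n^2 + 54*n + 36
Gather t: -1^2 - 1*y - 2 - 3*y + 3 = -4*y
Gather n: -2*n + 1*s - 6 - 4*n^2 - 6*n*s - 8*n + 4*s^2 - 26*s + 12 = -4*n^2 + n*(-6*s - 10) + 4*s^2 - 25*s + 6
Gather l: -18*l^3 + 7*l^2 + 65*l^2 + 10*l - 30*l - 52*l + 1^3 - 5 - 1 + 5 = -18*l^3 + 72*l^2 - 72*l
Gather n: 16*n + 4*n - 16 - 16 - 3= 20*n - 35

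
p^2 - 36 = (p - 6)*(p + 6)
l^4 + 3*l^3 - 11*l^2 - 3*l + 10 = (l - 2)*(l - 1)*(l + 1)*(l + 5)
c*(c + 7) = c^2 + 7*c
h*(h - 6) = h^2 - 6*h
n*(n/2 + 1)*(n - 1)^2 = n^4/2 - 3*n^2/2 + n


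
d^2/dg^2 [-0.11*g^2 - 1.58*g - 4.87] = -0.220000000000000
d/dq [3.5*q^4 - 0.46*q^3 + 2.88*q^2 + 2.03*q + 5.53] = 14.0*q^3 - 1.38*q^2 + 5.76*q + 2.03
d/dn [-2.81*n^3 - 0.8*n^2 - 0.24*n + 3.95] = -8.43*n^2 - 1.6*n - 0.24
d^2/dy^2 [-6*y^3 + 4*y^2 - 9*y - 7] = 8 - 36*y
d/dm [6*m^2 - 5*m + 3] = 12*m - 5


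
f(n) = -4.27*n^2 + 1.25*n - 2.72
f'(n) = 1.25 - 8.54*n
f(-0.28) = -3.40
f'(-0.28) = 3.64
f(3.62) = -54.15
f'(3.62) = -29.66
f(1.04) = -6.04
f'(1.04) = -7.63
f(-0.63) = -5.20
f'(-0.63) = 6.63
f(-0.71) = -5.76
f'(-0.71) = 7.31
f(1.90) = -15.76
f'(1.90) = -14.98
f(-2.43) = -30.97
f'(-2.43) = 22.00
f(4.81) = -95.50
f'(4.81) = -39.83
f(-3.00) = -44.90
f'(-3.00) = 26.87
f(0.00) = -2.72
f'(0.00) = 1.25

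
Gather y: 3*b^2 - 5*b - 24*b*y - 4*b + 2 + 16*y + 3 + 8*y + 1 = 3*b^2 - 9*b + y*(24 - 24*b) + 6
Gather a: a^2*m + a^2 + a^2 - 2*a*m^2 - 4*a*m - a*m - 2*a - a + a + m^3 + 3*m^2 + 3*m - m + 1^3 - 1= a^2*(m + 2) + a*(-2*m^2 - 5*m - 2) + m^3 + 3*m^2 + 2*m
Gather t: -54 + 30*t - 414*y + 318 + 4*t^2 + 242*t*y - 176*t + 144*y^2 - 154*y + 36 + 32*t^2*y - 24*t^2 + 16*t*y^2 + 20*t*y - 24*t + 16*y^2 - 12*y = t^2*(32*y - 20) + t*(16*y^2 + 262*y - 170) + 160*y^2 - 580*y + 300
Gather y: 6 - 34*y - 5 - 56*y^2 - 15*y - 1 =-56*y^2 - 49*y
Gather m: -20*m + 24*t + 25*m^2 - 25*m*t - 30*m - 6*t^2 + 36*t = 25*m^2 + m*(-25*t - 50) - 6*t^2 + 60*t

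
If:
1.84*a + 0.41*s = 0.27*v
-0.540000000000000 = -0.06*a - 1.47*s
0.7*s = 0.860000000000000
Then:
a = -21.10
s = 1.23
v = -141.93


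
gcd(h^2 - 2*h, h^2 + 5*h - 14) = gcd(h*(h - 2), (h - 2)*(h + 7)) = h - 2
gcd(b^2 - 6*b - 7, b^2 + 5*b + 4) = b + 1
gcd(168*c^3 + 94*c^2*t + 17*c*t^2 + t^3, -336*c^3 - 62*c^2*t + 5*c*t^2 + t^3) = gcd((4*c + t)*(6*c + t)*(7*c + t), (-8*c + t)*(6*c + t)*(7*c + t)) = 42*c^2 + 13*c*t + t^2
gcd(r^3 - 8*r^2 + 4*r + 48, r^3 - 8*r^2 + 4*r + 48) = r^3 - 8*r^2 + 4*r + 48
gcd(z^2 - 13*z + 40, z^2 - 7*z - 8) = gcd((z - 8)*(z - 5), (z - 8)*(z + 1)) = z - 8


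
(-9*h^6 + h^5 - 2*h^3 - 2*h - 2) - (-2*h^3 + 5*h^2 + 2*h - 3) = -9*h^6 + h^5 - 5*h^2 - 4*h + 1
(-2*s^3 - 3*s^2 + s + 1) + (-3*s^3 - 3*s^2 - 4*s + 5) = -5*s^3 - 6*s^2 - 3*s + 6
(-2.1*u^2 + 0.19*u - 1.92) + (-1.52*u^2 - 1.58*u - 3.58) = -3.62*u^2 - 1.39*u - 5.5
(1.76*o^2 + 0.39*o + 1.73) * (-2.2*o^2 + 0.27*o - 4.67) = -3.872*o^4 - 0.3828*o^3 - 11.9199*o^2 - 1.3542*o - 8.0791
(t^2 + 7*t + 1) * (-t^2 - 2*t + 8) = -t^4 - 9*t^3 - 7*t^2 + 54*t + 8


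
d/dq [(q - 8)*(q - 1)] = 2*q - 9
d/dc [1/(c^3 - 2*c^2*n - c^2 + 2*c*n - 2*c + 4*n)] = (-3*c^2 + 4*c*n + 2*c - 2*n + 2)/(c^3 - 2*c^2*n - c^2 + 2*c*n - 2*c + 4*n)^2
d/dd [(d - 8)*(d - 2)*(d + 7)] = 3*d^2 - 6*d - 54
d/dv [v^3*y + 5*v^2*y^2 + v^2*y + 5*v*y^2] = y*(3*v^2 + 10*v*y + 2*v + 5*y)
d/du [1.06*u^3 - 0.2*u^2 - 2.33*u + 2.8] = 3.18*u^2 - 0.4*u - 2.33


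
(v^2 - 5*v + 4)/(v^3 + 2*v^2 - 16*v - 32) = (v - 1)/(v^2 + 6*v + 8)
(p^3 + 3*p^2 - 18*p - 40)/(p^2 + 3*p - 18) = (p^3 + 3*p^2 - 18*p - 40)/(p^2 + 3*p - 18)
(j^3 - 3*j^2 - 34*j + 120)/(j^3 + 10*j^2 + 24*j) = (j^2 - 9*j + 20)/(j*(j + 4))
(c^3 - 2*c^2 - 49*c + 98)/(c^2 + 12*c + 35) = (c^2 - 9*c + 14)/(c + 5)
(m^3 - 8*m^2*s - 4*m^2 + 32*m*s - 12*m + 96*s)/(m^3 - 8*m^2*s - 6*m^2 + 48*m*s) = (m + 2)/m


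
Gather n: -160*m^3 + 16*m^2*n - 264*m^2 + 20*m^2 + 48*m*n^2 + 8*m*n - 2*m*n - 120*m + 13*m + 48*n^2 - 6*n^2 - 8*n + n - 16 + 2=-160*m^3 - 244*m^2 - 107*m + n^2*(48*m + 42) + n*(16*m^2 + 6*m - 7) - 14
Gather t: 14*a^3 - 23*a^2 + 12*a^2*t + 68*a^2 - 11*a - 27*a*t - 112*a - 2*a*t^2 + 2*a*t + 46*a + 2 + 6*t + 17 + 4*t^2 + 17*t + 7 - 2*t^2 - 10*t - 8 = 14*a^3 + 45*a^2 - 77*a + t^2*(2 - 2*a) + t*(12*a^2 - 25*a + 13) + 18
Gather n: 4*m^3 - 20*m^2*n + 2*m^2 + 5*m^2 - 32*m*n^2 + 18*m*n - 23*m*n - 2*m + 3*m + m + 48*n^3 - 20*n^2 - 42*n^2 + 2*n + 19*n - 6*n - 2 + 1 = 4*m^3 + 7*m^2 + 2*m + 48*n^3 + n^2*(-32*m - 62) + n*(-20*m^2 - 5*m + 15) - 1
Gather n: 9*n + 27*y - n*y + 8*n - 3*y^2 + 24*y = n*(17 - y) - 3*y^2 + 51*y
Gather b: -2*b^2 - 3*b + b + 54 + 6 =-2*b^2 - 2*b + 60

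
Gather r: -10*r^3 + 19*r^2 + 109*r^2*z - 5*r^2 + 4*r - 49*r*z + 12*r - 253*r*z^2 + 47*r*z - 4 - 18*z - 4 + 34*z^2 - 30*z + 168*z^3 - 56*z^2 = -10*r^3 + r^2*(109*z + 14) + r*(-253*z^2 - 2*z + 16) + 168*z^3 - 22*z^2 - 48*z - 8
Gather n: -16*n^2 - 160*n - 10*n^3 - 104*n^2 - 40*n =-10*n^3 - 120*n^2 - 200*n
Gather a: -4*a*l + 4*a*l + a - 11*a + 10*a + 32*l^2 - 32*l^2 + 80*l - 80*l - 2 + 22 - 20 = 0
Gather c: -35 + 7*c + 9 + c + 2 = 8*c - 24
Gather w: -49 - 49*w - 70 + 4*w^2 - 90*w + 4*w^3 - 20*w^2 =4*w^3 - 16*w^2 - 139*w - 119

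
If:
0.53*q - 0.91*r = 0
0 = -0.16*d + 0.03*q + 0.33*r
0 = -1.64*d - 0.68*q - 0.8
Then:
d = -0.38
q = -0.27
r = -0.16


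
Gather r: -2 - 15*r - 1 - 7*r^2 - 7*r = -7*r^2 - 22*r - 3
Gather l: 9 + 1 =10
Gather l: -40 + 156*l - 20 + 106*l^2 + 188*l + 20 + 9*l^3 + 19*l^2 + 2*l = 9*l^3 + 125*l^2 + 346*l - 40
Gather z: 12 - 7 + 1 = 6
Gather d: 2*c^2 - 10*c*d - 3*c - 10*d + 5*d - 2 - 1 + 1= 2*c^2 - 3*c + d*(-10*c - 5) - 2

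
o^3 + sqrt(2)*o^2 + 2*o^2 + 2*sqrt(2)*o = o*(o + 2)*(o + sqrt(2))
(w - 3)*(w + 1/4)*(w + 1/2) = w^3 - 9*w^2/4 - 17*w/8 - 3/8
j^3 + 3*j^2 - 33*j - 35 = (j - 5)*(j + 1)*(j + 7)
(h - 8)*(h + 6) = h^2 - 2*h - 48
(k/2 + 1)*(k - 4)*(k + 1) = k^3/2 - k^2/2 - 5*k - 4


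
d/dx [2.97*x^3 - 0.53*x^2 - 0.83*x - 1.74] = 8.91*x^2 - 1.06*x - 0.83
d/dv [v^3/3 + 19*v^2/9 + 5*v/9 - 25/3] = v^2 + 38*v/9 + 5/9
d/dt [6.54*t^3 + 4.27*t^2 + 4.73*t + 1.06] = 19.62*t^2 + 8.54*t + 4.73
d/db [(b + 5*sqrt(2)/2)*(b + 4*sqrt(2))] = 2*b + 13*sqrt(2)/2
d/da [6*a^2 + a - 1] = 12*a + 1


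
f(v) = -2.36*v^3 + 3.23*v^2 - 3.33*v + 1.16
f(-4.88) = 368.60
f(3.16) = -51.58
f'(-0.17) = -4.63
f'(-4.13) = -150.77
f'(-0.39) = -6.93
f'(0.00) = -3.33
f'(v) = -7.08*v^2 + 6.46*v - 3.33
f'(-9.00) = -634.95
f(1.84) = -8.73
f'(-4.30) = -162.02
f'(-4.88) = -203.46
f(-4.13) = 236.26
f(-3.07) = 110.11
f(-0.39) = 3.09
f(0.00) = 1.16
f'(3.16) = -53.61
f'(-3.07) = -89.89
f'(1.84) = -15.41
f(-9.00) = 2013.20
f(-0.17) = 1.83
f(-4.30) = 262.84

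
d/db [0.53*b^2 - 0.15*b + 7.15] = 1.06*b - 0.15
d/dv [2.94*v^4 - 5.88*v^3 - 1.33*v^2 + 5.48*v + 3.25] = 11.76*v^3 - 17.64*v^2 - 2.66*v + 5.48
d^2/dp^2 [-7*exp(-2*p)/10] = -14*exp(-2*p)/5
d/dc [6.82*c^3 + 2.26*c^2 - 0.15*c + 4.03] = 20.46*c^2 + 4.52*c - 0.15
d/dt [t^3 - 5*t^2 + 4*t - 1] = 3*t^2 - 10*t + 4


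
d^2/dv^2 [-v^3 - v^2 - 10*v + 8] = -6*v - 2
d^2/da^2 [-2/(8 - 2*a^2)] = 2*(3*a^2 + 4)/(a^2 - 4)^3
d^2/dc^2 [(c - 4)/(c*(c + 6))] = 2*(c^3 - 12*c^2 - 72*c - 144)/(c^3*(c^3 + 18*c^2 + 108*c + 216))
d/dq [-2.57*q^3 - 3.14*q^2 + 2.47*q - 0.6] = -7.71*q^2 - 6.28*q + 2.47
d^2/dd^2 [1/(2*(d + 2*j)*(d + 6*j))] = ((d + 2*j)^2 + (d + 2*j)*(d + 6*j) + (d + 6*j)^2)/((d + 2*j)^3*(d + 6*j)^3)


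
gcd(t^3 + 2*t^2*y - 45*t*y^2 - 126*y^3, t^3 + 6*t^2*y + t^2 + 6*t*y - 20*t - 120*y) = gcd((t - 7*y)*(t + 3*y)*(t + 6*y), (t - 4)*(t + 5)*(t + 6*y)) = t + 6*y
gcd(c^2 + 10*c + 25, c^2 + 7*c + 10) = c + 5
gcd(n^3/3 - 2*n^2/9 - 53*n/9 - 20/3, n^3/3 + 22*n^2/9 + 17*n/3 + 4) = n^2 + 13*n/3 + 4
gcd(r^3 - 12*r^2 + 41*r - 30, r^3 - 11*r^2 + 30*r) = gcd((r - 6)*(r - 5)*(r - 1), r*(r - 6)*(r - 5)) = r^2 - 11*r + 30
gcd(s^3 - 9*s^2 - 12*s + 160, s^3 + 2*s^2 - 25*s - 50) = s - 5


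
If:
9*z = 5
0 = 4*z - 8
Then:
No Solution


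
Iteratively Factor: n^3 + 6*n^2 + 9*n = (n)*(n^2 + 6*n + 9) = n*(n + 3)*(n + 3)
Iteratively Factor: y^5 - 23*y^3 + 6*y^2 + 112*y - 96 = (y + 4)*(y^4 - 4*y^3 - 7*y^2 + 34*y - 24) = (y + 3)*(y + 4)*(y^3 - 7*y^2 + 14*y - 8) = (y - 4)*(y + 3)*(y + 4)*(y^2 - 3*y + 2) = (y - 4)*(y - 1)*(y + 3)*(y + 4)*(y - 2)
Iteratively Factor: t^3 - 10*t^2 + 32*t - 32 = (t - 4)*(t^2 - 6*t + 8) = (t - 4)*(t - 2)*(t - 4)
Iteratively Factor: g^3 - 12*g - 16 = (g + 2)*(g^2 - 2*g - 8) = (g - 4)*(g + 2)*(g + 2)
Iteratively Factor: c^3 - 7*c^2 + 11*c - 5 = (c - 5)*(c^2 - 2*c + 1) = (c - 5)*(c - 1)*(c - 1)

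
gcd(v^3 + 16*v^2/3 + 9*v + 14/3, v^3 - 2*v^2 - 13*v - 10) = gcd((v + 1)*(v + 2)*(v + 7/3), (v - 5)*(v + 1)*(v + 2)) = v^2 + 3*v + 2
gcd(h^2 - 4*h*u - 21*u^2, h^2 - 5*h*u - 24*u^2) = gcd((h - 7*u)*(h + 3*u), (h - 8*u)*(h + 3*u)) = h + 3*u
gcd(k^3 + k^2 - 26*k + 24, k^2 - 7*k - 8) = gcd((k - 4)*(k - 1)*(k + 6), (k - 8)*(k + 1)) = 1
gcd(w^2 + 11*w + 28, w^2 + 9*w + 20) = w + 4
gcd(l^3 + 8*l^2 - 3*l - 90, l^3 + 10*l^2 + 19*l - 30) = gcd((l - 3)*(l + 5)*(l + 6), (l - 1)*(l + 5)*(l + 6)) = l^2 + 11*l + 30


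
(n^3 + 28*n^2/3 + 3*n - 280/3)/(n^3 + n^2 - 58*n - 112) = (3*n^2 + 7*n - 40)/(3*(n^2 - 6*n - 16))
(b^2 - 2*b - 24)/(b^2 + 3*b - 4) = (b - 6)/(b - 1)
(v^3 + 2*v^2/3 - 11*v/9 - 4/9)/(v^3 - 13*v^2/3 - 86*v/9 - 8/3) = (v - 1)/(v - 6)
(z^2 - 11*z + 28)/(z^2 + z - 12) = (z^2 - 11*z + 28)/(z^2 + z - 12)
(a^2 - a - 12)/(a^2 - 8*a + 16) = (a + 3)/(a - 4)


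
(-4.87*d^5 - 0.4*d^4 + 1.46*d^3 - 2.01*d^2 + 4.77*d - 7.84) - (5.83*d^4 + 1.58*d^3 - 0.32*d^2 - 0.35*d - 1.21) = -4.87*d^5 - 6.23*d^4 - 0.12*d^3 - 1.69*d^2 + 5.12*d - 6.63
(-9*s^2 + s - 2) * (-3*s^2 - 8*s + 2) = 27*s^4 + 69*s^3 - 20*s^2 + 18*s - 4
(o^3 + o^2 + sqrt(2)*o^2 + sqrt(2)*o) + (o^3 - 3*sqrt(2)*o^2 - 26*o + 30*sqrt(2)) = 2*o^3 - 2*sqrt(2)*o^2 + o^2 - 26*o + sqrt(2)*o + 30*sqrt(2)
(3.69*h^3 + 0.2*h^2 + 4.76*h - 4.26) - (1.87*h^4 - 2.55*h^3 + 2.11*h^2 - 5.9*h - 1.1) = -1.87*h^4 + 6.24*h^3 - 1.91*h^2 + 10.66*h - 3.16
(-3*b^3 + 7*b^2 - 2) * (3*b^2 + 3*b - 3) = -9*b^5 + 12*b^4 + 30*b^3 - 27*b^2 - 6*b + 6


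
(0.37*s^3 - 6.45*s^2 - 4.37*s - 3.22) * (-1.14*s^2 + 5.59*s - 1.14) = -0.4218*s^5 + 9.4213*s^4 - 31.4955*s^3 - 13.4045*s^2 - 13.018*s + 3.6708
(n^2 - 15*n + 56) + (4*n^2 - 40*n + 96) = 5*n^2 - 55*n + 152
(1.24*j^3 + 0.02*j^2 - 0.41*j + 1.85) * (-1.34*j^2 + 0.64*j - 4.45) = -1.6616*j^5 + 0.7668*j^4 - 4.9558*j^3 - 2.8304*j^2 + 3.0085*j - 8.2325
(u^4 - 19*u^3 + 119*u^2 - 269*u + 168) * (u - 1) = u^5 - 20*u^4 + 138*u^3 - 388*u^2 + 437*u - 168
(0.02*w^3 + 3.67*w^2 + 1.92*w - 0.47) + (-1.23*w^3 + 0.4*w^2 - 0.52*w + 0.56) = -1.21*w^3 + 4.07*w^2 + 1.4*w + 0.0900000000000001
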